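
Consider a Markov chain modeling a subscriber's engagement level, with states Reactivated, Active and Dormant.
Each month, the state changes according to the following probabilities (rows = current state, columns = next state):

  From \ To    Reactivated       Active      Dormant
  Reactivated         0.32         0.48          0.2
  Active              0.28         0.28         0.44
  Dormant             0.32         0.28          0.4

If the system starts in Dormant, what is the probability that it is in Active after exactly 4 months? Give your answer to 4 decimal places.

0.3412

Propagate the distribution vector 4 months from Dormant.
After 0 months: (0.0000, 0.0000, 1.0000)
After 1 month: (0.3200, 0.2800, 0.4000)
After 2 months: (0.3088, 0.3440, 0.3472)
After 3 months: (0.3062, 0.3418, 0.3520)
After 4 months: (0.3063, 0.3412, 0.3524)
P(in Active after 4 months) = 0.3412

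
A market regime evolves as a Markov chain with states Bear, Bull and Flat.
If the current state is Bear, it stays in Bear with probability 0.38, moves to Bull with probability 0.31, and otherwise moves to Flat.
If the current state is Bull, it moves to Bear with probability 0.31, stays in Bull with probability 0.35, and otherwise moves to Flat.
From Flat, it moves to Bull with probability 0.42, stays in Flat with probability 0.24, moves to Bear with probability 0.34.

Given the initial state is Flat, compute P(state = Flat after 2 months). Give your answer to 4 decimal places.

0.3058

Sum over the intermediate state after 1 month:
P = P(Flat→Bear)·P(Bear→Flat) + P(Flat→Bull)·P(Bull→Flat) + P(Flat→Flat)·P(Flat→Flat)
  = 0.34×0.31 + 0.42×0.34 + 0.24×0.24
  = 0.1054 + 0.1428 + 0.0576 = 0.3058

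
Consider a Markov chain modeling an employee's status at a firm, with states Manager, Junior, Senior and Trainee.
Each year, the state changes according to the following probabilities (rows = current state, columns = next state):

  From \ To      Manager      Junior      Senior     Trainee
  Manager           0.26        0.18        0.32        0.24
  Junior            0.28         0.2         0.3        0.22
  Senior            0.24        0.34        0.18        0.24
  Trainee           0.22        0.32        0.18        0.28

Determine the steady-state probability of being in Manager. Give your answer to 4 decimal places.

Let the stationary distribution be π with π = πP and π_1 + π_2 + π_3 + π_4 = 1.
π_1 = 0.26·π_1 + 0.28·π_2 + 0.24·π_3 + 0.22·π_4
π_2 = 0.18·π_1 + 0.2·π_2 + 0.34·π_3 + 0.32·π_4
π_3 = 0.32·π_1 + 0.3·π_2 + 0.18·π_3 + 0.18·π_4
Solving with the normalization constraint gives π = (0.2505, 0.2588, 0.2461, 0.2446).
So the stationary probability of Manager is 0.2505.

0.2505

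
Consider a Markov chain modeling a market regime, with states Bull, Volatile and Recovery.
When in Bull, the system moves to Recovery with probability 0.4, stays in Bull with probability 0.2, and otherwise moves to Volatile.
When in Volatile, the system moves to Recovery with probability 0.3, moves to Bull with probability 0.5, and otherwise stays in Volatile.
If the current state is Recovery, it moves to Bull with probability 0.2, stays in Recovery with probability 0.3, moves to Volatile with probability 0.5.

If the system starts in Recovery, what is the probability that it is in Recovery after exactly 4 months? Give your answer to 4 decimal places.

0.3299

Propagate the distribution vector 4 months from Recovery.
After 0 months: (0.0000, 0.0000, 1.0000)
After 1 month: (0.2000, 0.5000, 0.3000)
After 2 months: (0.3500, 0.3300, 0.3200)
After 3 months: (0.2990, 0.3660, 0.3350)
After 4 months: (0.3098, 0.3603, 0.3299)
P(in Recovery after 4 months) = 0.3299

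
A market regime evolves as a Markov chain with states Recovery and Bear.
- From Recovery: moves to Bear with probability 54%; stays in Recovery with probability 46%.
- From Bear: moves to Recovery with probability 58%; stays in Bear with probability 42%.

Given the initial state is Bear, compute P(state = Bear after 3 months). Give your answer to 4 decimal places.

Propagate the distribution vector 3 months from Bear.
After 0 months: (0.0000, 1.0000)
After 1 month: (0.5800, 0.4200)
After 2 months: (0.5104, 0.4896)
After 3 months: (0.5188, 0.4812)
P(in Bear after 3 months) = 0.4812

0.4812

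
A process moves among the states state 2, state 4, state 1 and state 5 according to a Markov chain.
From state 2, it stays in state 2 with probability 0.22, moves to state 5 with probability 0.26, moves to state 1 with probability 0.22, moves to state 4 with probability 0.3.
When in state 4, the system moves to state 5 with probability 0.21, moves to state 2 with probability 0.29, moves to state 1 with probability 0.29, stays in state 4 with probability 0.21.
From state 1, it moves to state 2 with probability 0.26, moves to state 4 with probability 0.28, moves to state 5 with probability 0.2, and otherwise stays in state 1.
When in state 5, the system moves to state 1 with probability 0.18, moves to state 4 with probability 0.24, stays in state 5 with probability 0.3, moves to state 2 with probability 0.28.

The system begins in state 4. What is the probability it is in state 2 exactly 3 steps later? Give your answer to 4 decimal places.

Propagate the distribution vector 3 steps from state 4.
After 0 steps: (0.0000, 1.0000, 0.0000, 0.0000)
After 1 step: (0.2900, 0.2100, 0.2900, 0.2100)
After 2 steps: (0.2589, 0.2627, 0.2379, 0.2405)
After 3 steps: (0.2623, 0.2572, 0.2383, 0.2422)
P(in state 2 after 3 steps) = 0.2623

0.2623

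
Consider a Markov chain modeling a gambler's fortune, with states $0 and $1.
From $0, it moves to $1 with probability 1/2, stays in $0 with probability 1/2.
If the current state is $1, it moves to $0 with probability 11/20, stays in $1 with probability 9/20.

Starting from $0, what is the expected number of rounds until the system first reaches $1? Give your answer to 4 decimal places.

Let t(s) be the expected number of rounds to first reach $1 from state s, with t($1) = 0. Conditioning on the first round:
t($0) = 1 + 0.5·t($0)
Solving: t($0) = 2.0000.
Expected rounds from $0 to $1: 2.0000.

2.0000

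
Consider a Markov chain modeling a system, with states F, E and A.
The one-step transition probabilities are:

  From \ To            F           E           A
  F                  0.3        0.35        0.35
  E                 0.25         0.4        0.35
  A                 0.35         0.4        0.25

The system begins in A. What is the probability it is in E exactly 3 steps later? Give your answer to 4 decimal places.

Propagate the distribution vector 3 steps from A.
After 0 steps: (0.0000, 0.0000, 1.0000)
After 1 step: (0.3500, 0.4000, 0.2500)
After 2 steps: (0.2925, 0.3825, 0.3250)
After 3 steps: (0.2971, 0.3854, 0.3175)
P(in E after 3 steps) = 0.3854

0.3854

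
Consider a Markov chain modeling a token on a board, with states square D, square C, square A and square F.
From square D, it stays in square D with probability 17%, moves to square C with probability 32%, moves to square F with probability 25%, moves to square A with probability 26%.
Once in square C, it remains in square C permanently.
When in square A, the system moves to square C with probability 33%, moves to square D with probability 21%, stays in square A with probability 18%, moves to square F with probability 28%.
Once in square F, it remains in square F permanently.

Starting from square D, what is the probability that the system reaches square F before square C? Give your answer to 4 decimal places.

Let h(s) be the probability of absorption at square F starting from transient state s. Then h(square F) = 1 and h(square C) = 0. By first-step analysis:
h(square D) = 0.17·h(square D) + 0.32·0 + 0.26·h(square A) + 0.25·1
h(square A) = 0.21·h(square D) + 0.33·0 + 0.18·h(square A) + 0.28·1
Solving: h(square D) = 0.4438, h(square A) = 0.4551.
Starting from square D, the probability is 0.4438.

0.4438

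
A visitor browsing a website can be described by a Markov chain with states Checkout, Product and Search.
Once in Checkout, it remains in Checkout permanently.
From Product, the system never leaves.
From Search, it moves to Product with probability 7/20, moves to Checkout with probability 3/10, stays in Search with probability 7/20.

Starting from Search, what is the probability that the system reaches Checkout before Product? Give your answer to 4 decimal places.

Let h(s) be the probability of absorption at Checkout starting from transient state s. Then h(Checkout) = 1 and h(Product) = 0. By first-step analysis:
h(Search) = 0.3·1 + 0.35·0 + 0.35·h(Search)
Solving: h(Search) = 0.4615.
Starting from Search, the probability is 0.4615.

0.4615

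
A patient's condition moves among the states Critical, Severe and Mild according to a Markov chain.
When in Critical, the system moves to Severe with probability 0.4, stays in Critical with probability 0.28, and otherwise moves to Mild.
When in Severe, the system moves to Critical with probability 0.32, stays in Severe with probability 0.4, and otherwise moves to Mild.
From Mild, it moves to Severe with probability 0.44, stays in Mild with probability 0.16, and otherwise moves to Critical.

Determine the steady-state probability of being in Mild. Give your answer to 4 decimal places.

0.2617

Let the stationary distribution be π with π = πP and π_1 + π_2 + π_3 = 1.
π_1 = 0.28·π_1 + 0.32·π_2 + 0.4·π_3
π_2 = 0.4·π_1 + 0.4·π_2 + 0.44·π_3
Solving with the normalization constraint gives π = (0.3278, 0.4105, 0.2617).
So the stationary probability of Mild is 0.2617.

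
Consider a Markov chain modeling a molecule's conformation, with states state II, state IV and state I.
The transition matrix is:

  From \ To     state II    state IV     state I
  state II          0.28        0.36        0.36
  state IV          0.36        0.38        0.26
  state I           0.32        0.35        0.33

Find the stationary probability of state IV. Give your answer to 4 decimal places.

0.3641

Let the stationary distribution be π with π = πP and π_1 + π_2 + π_3 = 1.
π_1 = 0.28·π_1 + 0.36·π_2 + 0.32·π_3
π_2 = 0.36·π_1 + 0.38·π_2 + 0.35·π_3
Solving with the normalization constraint gives π = (0.3217, 0.3641, 0.3142).
So the stationary probability of state IV is 0.3641.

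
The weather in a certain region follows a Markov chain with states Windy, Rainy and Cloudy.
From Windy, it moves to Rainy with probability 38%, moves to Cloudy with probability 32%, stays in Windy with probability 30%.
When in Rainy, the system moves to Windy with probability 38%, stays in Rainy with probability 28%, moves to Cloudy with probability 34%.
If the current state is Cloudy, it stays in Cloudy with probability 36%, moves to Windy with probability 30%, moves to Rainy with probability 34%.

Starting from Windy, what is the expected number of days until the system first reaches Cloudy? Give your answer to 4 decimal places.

Let t(s) be the expected number of days to first reach Cloudy from state s, with t(Cloudy) = 0. Conditioning on the first day:
t(Windy) = 1 + 0.3·t(Windy) + 0.38·t(Rainy)
t(Rainy) = 1 + 0.38·t(Windy) + 0.28·t(Rainy)
Solving: t(Windy) = 3.0590, t(Rainy) = 3.0033.
Expected days from Windy to Cloudy: 3.0590.

3.0590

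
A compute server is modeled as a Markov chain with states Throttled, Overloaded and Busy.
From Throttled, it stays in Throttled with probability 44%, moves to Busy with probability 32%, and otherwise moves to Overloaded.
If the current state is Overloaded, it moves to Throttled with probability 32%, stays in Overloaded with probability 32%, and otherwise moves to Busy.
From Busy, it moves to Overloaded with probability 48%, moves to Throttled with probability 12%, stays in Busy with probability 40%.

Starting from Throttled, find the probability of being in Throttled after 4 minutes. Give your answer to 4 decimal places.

0.2820

Propagate the distribution vector 4 minutes from Throttled.
After 0 minutes: (1.0000, 0.0000, 0.0000)
After 1 minute: (0.4400, 0.2400, 0.3200)
After 2 minutes: (0.3088, 0.3360, 0.3552)
After 3 minutes: (0.2860, 0.3521, 0.3619)
After 4 minutes: (0.2820, 0.3550, 0.3630)
P(in Throttled after 4 minutes) = 0.2820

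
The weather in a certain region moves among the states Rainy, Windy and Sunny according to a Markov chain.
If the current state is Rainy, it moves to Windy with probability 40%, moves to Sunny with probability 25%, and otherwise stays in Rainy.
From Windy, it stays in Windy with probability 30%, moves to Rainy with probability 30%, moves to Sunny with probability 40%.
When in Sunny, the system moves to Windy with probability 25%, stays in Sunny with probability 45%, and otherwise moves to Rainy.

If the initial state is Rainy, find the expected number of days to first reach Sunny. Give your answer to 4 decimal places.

3.2836

Let t(s) be the expected number of days to first reach Sunny from state s, with t(Sunny) = 0. Conditioning on the first day:
t(Rainy) = 1 + 0.35·t(Rainy) + 0.4·t(Windy)
t(Windy) = 1 + 0.3·t(Rainy) + 0.3·t(Windy)
Solving: t(Rainy) = 3.2836, t(Windy) = 2.8358.
Expected days from Rainy to Sunny: 3.2836.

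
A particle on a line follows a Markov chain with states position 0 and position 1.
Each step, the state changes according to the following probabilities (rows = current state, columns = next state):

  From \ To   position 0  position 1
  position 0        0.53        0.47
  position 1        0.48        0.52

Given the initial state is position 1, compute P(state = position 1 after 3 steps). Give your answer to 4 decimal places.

Propagate the distribution vector 3 steps from position 1.
After 0 steps: (0.0000, 1.0000)
After 1 step: (0.4800, 0.5200)
After 2 steps: (0.5040, 0.4960)
After 3 steps: (0.5052, 0.4948)
P(in position 1 after 3 steps) = 0.4948

0.4948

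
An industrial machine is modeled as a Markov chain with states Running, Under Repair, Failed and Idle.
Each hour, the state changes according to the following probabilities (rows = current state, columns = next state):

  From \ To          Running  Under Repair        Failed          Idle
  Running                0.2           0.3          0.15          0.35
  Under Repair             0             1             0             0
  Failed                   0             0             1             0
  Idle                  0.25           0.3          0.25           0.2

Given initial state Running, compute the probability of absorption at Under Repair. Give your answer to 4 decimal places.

Let h(s) be the probability of absorption at Under Repair starting from transient state s. Then h(Under Repair) = 1 and h(Failed) = 0. By first-step analysis:
h(Running) = 0.2·h(Running) + 0.3·1 + 0.15·0 + 0.35·h(Idle)
h(Idle) = 0.25·h(Running) + 0.3·1 + 0.25·0 + 0.2·h(Idle)
Solving: h(Running) = 0.6244, h(Idle) = 0.5701.
Starting from Running, the probability is 0.6244.

0.6244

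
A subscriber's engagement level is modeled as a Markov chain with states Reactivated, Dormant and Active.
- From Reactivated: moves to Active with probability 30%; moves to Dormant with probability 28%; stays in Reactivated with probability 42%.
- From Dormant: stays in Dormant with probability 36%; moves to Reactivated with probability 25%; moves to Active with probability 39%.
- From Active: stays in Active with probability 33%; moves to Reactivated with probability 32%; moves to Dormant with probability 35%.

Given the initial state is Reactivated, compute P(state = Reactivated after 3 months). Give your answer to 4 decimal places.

Propagate the distribution vector 3 months from Reactivated.
After 0 months: (1.0000, 0.0000, 0.0000)
After 1 month: (0.4200, 0.2800, 0.3000)
After 2 months: (0.3424, 0.3234, 0.3342)
After 3 months: (0.3316, 0.3293, 0.3391)
P(in Reactivated after 3 months) = 0.3316

0.3316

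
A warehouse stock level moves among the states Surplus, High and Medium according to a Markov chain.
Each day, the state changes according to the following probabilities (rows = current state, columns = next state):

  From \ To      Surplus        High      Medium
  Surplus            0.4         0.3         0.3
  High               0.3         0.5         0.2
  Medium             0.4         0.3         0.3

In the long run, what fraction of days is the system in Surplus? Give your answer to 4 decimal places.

Let the stationary distribution be π with π = πP and π_1 + π_2 + π_3 = 1.
π_1 = 0.4·π_1 + 0.3·π_2 + 0.4·π_3
π_2 = 0.3·π_1 + 0.5·π_2 + 0.3·π_3
Solving with the normalization constraint gives π = (0.3625, 0.3750, 0.2625).
So the stationary probability of Surplus is 0.3625.

0.3625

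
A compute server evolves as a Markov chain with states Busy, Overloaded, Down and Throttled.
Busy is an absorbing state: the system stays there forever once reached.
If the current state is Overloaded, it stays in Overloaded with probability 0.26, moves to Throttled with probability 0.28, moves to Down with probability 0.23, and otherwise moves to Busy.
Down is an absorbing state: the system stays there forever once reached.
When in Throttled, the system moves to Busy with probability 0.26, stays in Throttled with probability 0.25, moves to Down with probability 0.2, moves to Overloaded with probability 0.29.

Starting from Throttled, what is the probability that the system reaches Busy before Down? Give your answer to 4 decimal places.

Let h(s) be the probability of absorption at Busy starting from transient state s. Then h(Busy) = 1 and h(Down) = 0. By first-step analysis:
h(Overloaded) = 0.23·1 + 0.26·h(Overloaded) + 0.23·0 + 0.28·h(Throttled)
h(Throttled) = 0.26·1 + 0.29·h(Overloaded) + 0.2·0 + 0.25·h(Throttled)
Solving: h(Overloaded) = 0.5177, h(Throttled) = 0.5469.
Starting from Throttled, the probability is 0.5469.

0.5469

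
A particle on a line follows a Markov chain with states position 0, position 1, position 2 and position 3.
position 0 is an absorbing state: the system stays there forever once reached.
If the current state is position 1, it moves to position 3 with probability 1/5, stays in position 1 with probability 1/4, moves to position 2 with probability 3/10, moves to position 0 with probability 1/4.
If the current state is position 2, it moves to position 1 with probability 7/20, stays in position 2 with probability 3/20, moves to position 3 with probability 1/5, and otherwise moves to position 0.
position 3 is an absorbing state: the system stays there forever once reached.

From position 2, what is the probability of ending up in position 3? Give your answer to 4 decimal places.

Let h(s) be the probability of absorption at position 3 starting from transient state s. Then h(position 3) = 1 and h(position 0) = 0. By first-step analysis:
h(position 1) = 0.25·0 + 0.25·h(position 1) + 0.3·h(position 2) + 0.2·1
h(position 2) = 0.3·0 + 0.35·h(position 1) + 0.15·h(position 2) + 0.2·1
Solving: h(position 1) = 0.4319, h(position 2) = 0.4131.
Starting from position 2, the probability is 0.4131.

0.4131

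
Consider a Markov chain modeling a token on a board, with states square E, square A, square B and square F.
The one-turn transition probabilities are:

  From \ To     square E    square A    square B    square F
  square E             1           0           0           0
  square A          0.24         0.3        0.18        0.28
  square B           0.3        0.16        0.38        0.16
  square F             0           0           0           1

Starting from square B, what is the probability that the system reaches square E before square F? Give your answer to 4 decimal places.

Let h(s) be the probability of absorption at square E starting from transient state s. Then h(square E) = 1 and h(square F) = 0. By first-step analysis:
h(square A) = 0.24·1 + 0.3·h(square A) + 0.18·h(square B) + 0.28·0
h(square B) = 0.3·1 + 0.16·h(square A) + 0.38·h(square B) + 0.16·0
Solving: h(square A) = 0.5005, h(square B) = 0.6130.
Starting from square B, the probability is 0.6130.

0.6130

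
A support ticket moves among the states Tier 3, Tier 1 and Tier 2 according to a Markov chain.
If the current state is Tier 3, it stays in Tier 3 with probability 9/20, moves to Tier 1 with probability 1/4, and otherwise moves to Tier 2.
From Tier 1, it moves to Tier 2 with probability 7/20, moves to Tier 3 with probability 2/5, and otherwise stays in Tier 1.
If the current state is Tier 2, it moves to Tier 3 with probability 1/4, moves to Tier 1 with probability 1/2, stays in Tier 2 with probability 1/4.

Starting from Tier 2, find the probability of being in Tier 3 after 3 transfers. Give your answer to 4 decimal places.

0.3719

Propagate the distribution vector 3 transfers from Tier 2.
After 0 transfers: (0.0000, 0.0000, 1.0000)
After 1 transfer: (0.2500, 0.5000, 0.2500)
After 2 transfers: (0.3750, 0.3125, 0.3125)
After 3 transfers: (0.3719, 0.3281, 0.3000)
P(in Tier 3 after 3 transfers) = 0.3719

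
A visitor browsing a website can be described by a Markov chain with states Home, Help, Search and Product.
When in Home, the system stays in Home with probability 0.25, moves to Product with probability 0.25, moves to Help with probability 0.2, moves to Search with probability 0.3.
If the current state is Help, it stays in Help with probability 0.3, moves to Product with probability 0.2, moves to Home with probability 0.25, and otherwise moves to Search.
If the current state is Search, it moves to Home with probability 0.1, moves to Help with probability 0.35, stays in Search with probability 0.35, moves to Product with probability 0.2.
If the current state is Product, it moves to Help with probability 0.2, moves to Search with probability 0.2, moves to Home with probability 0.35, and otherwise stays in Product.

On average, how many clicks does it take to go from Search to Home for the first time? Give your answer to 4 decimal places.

Let t(s) be the expected number of clicks to first reach Home from state s, with t(Home) = 0. Conditioning on the first click:
t(Help) = 1 + 0.3·t(Help) + 0.25·t(Search) + 0.2·t(Product)
t(Search) = 1 + 0.35·t(Help) + 0.35·t(Search) + 0.2·t(Product)
t(Product) = 1 + 0.2·t(Help) + 0.2·t(Search) + 0.25·t(Product)
Solving: t(Help) = 4.3264, t(Search) = 5.0474, t(Product) = 3.8330.
Expected clicks from Search to Home: 5.0474.

5.0474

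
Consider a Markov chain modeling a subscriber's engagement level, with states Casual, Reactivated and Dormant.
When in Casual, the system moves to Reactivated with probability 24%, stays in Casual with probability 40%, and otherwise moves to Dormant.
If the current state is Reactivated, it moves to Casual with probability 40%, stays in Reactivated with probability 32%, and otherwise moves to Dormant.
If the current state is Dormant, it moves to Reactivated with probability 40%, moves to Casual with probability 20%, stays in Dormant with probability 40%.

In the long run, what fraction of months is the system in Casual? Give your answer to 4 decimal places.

0.3304

Let the stationary distribution be π with π = πP and π_1 + π_2 + π_3 = 1.
π_1 = 0.4·π_1 + 0.4·π_2 + 0.2·π_3
π_2 = 0.24·π_1 + 0.32·π_2 + 0.4·π_3
Solving with the normalization constraint gives π = (0.3304, 0.3214, 0.3482).
So the stationary probability of Casual is 0.3304.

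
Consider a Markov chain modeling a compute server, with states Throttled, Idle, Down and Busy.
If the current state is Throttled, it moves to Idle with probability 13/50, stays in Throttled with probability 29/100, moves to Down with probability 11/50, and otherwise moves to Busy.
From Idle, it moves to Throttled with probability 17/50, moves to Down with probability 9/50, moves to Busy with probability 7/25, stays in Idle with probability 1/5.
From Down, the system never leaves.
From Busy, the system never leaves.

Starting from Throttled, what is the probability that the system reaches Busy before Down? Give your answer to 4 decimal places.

Let h(s) be the probability of absorption at Busy starting from transient state s. Then h(Busy) = 1 and h(Down) = 0. By first-step analysis:
h(Throttled) = 0.29·h(Throttled) + 0.26·h(Idle) + 0.22·0 + 0.23·1
h(Idle) = 0.34·h(Throttled) + 0.2·h(Idle) + 0.18·0 + 0.28·1
Solving: h(Throttled) = 0.5354, h(Idle) = 0.5776.
Starting from Throttled, the probability is 0.5354.

0.5354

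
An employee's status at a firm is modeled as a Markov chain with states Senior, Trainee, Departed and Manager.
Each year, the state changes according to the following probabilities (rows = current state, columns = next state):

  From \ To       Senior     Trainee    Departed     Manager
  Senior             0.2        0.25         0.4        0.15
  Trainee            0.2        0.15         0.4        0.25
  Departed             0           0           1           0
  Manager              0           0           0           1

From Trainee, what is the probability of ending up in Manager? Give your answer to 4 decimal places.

0.3651

Let h(s) be the probability of absorption at Manager starting from transient state s. Then h(Manager) = 1 and h(Departed) = 0. By first-step analysis:
h(Senior) = 0.2·h(Senior) + 0.25·h(Trainee) + 0.4·0 + 0.15·1
h(Trainee) = 0.2·h(Senior) + 0.15·h(Trainee) + 0.4·0 + 0.25·1
Solving: h(Senior) = 0.3016, h(Trainee) = 0.3651.
Starting from Trainee, the probability is 0.3651.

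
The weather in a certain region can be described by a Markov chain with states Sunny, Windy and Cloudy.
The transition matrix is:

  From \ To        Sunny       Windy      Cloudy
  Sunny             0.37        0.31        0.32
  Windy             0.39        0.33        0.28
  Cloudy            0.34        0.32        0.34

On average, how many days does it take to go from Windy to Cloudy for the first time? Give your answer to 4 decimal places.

3.3865

Let t(s) be the expected number of days to first reach Cloudy from state s, with t(Cloudy) = 0. Conditioning on the first day:
t(Sunny) = 1 + 0.37·t(Sunny) + 0.31·t(Windy)
t(Windy) = 1 + 0.39·t(Sunny) + 0.33·t(Windy)
Solving: t(Sunny) = 3.2537, t(Windy) = 3.3865.
Expected days from Windy to Cloudy: 3.3865.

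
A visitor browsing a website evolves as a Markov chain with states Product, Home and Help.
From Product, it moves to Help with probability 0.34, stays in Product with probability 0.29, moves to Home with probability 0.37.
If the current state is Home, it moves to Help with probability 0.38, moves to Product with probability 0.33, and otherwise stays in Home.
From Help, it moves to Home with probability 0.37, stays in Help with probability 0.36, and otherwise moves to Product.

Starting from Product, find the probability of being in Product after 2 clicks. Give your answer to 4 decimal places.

0.2980

Sum over the intermediate state after 1 click:
P = P(Product→Product)·P(Product→Product) + P(Product→Home)·P(Home→Product) + P(Product→Help)·P(Help→Product)
  = 0.29×0.29 + 0.37×0.33 + 0.34×0.27
  = 0.0841 + 0.1221 + 0.0918 = 0.2980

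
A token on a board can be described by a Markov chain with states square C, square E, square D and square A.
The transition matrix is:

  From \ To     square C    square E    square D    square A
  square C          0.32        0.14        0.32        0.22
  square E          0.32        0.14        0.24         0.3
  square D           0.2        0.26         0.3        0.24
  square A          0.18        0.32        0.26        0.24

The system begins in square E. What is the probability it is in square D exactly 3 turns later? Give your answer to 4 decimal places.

Propagate the distribution vector 3 turns from square E.
After 0 turns: (0.0000, 1.0000, 0.0000, 0.0000)
After 1 turn: (0.3200, 0.1400, 0.2400, 0.3000)
After 2 turns: (0.2492, 0.2228, 0.2860, 0.2420)
After 3 turns: (0.2518, 0.2179, 0.2819, 0.2484)
P(in square D after 3 turns) = 0.2819

0.2819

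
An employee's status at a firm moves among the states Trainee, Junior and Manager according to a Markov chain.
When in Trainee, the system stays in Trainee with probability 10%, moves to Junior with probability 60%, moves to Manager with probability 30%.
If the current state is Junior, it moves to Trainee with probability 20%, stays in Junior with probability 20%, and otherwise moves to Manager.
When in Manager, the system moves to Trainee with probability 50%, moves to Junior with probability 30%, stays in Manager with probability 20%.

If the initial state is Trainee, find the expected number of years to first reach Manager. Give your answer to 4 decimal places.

2.3333

Let t(s) be the expected number of years to first reach Manager from state s, with t(Manager) = 0. Conditioning on the first year:
t(Trainee) = 1 + 0.1·t(Trainee) + 0.6·t(Junior)
t(Junior) = 1 + 0.2·t(Trainee) + 0.2·t(Junior)
Solving: t(Trainee) = 2.3333, t(Junior) = 1.8333.
Expected years from Trainee to Manager: 2.3333.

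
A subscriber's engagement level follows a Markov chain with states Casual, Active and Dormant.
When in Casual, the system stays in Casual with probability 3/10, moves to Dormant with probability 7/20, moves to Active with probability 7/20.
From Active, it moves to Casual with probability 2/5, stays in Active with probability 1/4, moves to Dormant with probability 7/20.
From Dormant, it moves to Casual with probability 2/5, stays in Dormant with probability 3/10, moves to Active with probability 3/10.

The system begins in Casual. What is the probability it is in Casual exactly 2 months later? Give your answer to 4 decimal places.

0.3700

Sum over the intermediate state after 1 month:
P = P(Casual→Casual)·P(Casual→Casual) + P(Casual→Active)·P(Active→Casual) + P(Casual→Dormant)·P(Dormant→Casual)
  = 0.3×0.3 + 0.35×0.4 + 0.35×0.4
  = 0.0900 + 0.1400 + 0.1400 = 0.3700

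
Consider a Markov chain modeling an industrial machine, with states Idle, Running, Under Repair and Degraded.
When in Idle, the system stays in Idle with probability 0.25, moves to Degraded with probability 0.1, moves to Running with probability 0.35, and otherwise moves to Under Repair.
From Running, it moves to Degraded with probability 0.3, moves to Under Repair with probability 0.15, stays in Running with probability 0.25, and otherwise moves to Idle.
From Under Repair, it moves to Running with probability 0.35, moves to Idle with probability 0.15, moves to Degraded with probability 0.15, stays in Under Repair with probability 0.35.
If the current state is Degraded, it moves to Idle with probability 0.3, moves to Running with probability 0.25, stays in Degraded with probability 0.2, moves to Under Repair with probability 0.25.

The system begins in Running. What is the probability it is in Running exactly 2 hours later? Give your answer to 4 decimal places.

0.2950

Propagate the distribution vector 2 hours from Running.
After 0 hours: (0.0000, 1.0000, 0.0000, 0.0000)
After 1 hour: (0.3000, 0.2500, 0.1500, 0.3000)
After 2 hours: (0.2625, 0.2950, 0.2550, 0.1875)
P(in Running after 2 hours) = 0.2950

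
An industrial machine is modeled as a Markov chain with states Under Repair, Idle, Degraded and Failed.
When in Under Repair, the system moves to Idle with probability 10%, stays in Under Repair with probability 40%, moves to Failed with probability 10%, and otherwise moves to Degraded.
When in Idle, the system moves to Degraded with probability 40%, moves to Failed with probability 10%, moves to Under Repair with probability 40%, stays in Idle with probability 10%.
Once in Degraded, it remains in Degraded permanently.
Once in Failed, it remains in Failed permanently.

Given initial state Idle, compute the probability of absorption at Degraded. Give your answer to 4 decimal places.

0.8000

Let h(s) be the probability of absorption at Degraded starting from transient state s. Then h(Degraded) = 1 and h(Failed) = 0. By first-step analysis:
h(Under Repair) = 0.4·h(Under Repair) + 0.1·h(Idle) + 0.4·1 + 0.1·0
h(Idle) = 0.4·h(Under Repair) + 0.1·h(Idle) + 0.4·1 + 0.1·0
Solving: h(Under Repair) = 0.8000, h(Idle) = 0.8000.
Starting from Idle, the probability is 0.8000.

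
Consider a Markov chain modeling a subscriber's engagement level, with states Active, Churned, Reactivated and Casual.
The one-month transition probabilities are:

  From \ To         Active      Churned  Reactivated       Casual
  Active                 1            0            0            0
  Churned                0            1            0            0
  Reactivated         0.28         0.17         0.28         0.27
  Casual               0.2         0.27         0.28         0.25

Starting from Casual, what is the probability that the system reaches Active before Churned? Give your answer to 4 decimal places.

0.4789

Let h(s) be the probability of absorption at Active starting from transient state s. Then h(Active) = 1 and h(Churned) = 0. By first-step analysis:
h(Reactivated) = 0.28·1 + 0.17·0 + 0.28·h(Reactivated) + 0.27·h(Casual)
h(Casual) = 0.2·1 + 0.27·0 + 0.28·h(Reactivated) + 0.25·h(Casual)
Solving: h(Reactivated) = 0.5685, h(Casual) = 0.4789.
Starting from Casual, the probability is 0.4789.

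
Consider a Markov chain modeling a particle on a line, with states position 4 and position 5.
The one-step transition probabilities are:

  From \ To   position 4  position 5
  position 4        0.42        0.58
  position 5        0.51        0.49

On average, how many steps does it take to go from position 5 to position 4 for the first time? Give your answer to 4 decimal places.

Let t(s) be the expected number of steps to first reach position 4 from state s, with t(position 4) = 0. Conditioning on the first step:
t(position 5) = 1 + 0.49·t(position 5)
Solving: t(position 5) = 1.9608.
Expected steps from position 5 to position 4: 1.9608.

1.9608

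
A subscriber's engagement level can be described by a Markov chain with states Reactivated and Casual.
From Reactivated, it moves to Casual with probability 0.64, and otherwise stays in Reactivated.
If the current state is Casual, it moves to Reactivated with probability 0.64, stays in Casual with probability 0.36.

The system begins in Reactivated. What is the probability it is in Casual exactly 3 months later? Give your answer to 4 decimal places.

Propagate the distribution vector 3 months from Reactivated.
After 0 months: (1.0000, 0.0000)
After 1 month: (0.3600, 0.6400)
After 2 months: (0.5392, 0.4608)
After 3 months: (0.4890, 0.5110)
P(in Casual after 3 months) = 0.5110

0.5110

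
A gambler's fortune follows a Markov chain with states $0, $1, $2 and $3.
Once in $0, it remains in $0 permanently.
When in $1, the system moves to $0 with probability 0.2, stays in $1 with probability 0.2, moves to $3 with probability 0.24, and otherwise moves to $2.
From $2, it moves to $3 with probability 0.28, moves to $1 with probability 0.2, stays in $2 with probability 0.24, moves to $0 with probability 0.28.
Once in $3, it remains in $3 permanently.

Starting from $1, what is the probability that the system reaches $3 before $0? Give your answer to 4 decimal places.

0.5284

Let h(s) be the probability of absorption at $3 starting from transient state s. Then h($3) = 1 and h($0) = 0. By first-step analysis:
h($1) = 0.2·0 + 0.2·h($1) + 0.36·h($2) + 0.24·1
h($2) = 0.28·0 + 0.2·h($1) + 0.24·h($2) + 0.28·1
Solving: h($1) = 0.5284, h($2) = 0.5075.
Starting from $1, the probability is 0.5284.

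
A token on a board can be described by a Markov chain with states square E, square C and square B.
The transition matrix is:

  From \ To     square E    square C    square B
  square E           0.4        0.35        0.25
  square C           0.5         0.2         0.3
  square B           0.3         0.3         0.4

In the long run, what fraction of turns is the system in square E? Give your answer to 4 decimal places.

0.3980

Let the stationary distribution be π with π = πP and π_1 + π_2 + π_3 = 1.
π_1 = 0.4·π_1 + 0.5·π_2 + 0.3·π_3
π_2 = 0.35·π_1 + 0.2·π_2 + 0.3·π_3
Solving with the normalization constraint gives π = (0.3980, 0.2908, 0.3112).
So the stationary probability of square E is 0.3980.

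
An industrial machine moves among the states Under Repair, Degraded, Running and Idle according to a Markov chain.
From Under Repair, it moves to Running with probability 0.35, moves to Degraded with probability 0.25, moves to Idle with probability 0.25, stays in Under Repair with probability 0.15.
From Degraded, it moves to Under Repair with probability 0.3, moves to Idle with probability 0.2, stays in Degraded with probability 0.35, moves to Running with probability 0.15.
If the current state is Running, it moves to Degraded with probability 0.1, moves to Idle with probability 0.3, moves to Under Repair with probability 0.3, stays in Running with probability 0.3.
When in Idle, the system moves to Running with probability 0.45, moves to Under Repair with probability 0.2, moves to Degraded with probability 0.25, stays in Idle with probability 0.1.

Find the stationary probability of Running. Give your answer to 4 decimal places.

Let the stationary distribution be π with π = πP and π_1 + π_2 + π_3 + π_4 = 1.
π_1 = 0.15·π_1 + 0.3·π_2 + 0.3·π_3 + 0.2·π_4
π_2 = 0.25·π_1 + 0.35·π_2 + 0.1·π_3 + 0.25·π_4
π_3 = 0.35·π_1 + 0.15·π_2 + 0.3·π_3 + 0.45·π_4
Solving with the normalization constraint gives π = (0.2416, 0.2259, 0.3114, 0.2211).
So the stationary probability of Running is 0.3114.

0.3114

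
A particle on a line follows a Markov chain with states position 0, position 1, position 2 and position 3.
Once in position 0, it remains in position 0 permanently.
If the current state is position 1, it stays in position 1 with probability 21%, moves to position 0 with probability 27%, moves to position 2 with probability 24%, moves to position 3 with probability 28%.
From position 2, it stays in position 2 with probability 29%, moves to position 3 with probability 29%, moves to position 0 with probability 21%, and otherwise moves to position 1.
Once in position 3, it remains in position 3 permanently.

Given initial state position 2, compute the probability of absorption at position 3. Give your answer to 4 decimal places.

Let h(s) be the probability of absorption at position 3 starting from transient state s. Then h(position 3) = 1 and h(position 0) = 0. By first-step analysis:
h(position 1) = 0.27·0 + 0.21·h(position 1) + 0.24·h(position 2) + 0.28·1
h(position 2) = 0.21·0 + 0.21·h(position 1) + 0.29·h(position 2) + 0.29·1
Solving: h(position 1) = 0.5258, h(position 2) = 0.5640.
Starting from position 2, the probability is 0.5640.

0.5640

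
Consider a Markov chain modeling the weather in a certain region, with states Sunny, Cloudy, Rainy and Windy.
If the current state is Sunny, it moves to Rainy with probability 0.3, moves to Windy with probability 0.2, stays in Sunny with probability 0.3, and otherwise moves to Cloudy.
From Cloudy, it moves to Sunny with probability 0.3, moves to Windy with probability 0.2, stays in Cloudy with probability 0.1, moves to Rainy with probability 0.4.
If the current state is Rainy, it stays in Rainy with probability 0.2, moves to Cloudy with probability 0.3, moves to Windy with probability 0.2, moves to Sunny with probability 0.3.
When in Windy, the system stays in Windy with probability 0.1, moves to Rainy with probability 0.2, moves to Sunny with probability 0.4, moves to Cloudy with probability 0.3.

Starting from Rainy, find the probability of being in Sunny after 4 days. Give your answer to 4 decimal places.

0.3182

Propagate the distribution vector 4 days from Rainy.
After 0 days: (0.0000, 0.0000, 1.0000, 0.0000)
After 1 day: (0.3000, 0.3000, 0.2000, 0.2000)
After 2 days: (0.3200, 0.2100, 0.2900, 0.1800)
After 3 days: (0.3180, 0.2260, 0.2740, 0.1820)
After 4 days: (0.3182, 0.2230, 0.2770, 0.1818)
P(in Sunny after 4 days) = 0.3182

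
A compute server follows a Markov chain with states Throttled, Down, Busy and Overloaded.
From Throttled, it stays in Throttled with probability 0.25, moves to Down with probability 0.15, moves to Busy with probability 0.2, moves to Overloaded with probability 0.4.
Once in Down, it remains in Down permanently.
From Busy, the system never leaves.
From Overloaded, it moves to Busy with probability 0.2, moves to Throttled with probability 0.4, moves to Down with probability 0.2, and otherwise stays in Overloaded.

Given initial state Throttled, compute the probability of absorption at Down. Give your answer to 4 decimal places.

Let h(s) be the probability of absorption at Down starting from transient state s. Then h(Down) = 1 and h(Busy) = 0. By first-step analysis:
h(Throttled) = 0.25·h(Throttled) + 0.15·1 + 0.2·0 + 0.4·h(Overloaded)
h(Overloaded) = 0.4·h(Throttled) + 0.2·1 + 0.2·0 + 0.2·h(Overloaded)
Solving: h(Throttled) = 0.4545, h(Overloaded) = 0.4773.
Starting from Throttled, the probability is 0.4545.

0.4545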